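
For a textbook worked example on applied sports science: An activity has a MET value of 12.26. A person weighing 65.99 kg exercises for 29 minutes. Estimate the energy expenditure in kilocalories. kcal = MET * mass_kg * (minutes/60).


kcal = MET * mass * time_hr
Convert time: 29 min = 0.4833 hr
kcal = 12.26 * 65.99 * 0.4833
kcal = 391.0347 kcal

391.0347 kcal


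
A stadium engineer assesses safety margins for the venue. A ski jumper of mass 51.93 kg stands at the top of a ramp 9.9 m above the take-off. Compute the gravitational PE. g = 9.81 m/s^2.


PE = m * g * h
PE = 51.93 * 9.81 * 9.9
PE = 509.4333 * 9.9 = 5043.3897 J

5043.3897 J


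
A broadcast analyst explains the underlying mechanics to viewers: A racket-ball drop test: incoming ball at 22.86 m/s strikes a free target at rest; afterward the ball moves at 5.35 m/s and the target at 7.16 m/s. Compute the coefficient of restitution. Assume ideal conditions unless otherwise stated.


e = (v2_after - v1_after) / (v1_before - v2_before)
Numerator = 7.16 - 5.35 = 1.81
Denominator = 22.86 - 0 = 22.86
e = 1.81 / 22.86 = 0.0792

0.0792


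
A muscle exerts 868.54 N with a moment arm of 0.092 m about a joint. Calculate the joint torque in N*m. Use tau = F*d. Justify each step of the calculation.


tau = F * d
tau = 868.54 * 0.092
tau = 79.9057 N*m

79.9057 N*m


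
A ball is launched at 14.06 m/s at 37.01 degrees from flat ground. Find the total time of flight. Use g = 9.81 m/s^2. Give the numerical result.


T = 2*v*sin(theta)/g
sin(theta) = sin(37.01 deg) = 0.602
T = 2*14.06*0.602 / 9.81
T = 16.927 / 9.81 = 1.7255 s

1.7255 s


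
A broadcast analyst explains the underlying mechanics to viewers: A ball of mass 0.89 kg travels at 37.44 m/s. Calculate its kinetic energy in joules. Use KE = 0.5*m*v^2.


KE = 0.5 * m * v^2
KE = 0.5 * 0.89 * 37.44^2
KE = 0.5 * 0.89 * 1401.7536 = 623.7804 J

623.7804 J


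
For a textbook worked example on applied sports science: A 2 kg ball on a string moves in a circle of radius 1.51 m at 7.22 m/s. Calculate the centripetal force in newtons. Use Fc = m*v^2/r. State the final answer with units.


Fc = m * v^2 / r
v^2 = 7.22^2 = 52.1284
Fc = 2 * 52.1284 / 1.51
Fc = 104.2568 / 1.51 = 69.0442 N

69.0442 N


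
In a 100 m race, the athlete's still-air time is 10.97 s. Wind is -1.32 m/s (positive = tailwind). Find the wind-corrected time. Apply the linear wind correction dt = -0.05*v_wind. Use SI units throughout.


dt = -0.05 * v_wind = -0.05 * -1.32 = 0.066 s
t_corrected = t_still + dt = 10.97 + (0.066)
t_corrected = 11.036 s

11.036 s


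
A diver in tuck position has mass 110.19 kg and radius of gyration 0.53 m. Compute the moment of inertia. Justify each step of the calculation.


I = m * k^2
I = 110.19 * 0.53^2
I = 110.19 * 0.2809 = 30.9524 kg*m^2

30.9524 kg*m^2


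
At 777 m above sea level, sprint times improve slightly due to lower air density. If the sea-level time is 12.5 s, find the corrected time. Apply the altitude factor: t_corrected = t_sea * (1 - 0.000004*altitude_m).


Correction factor = 1 - 0.000004 * 777 = 0.996892
t_corrected = t_sea * factor = 12.5 * 0.996892
t_corrected = 12.4611 s

12.4611 s


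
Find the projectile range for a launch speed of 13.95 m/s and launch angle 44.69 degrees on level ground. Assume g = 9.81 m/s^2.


R = v^2 * sin(2*theta) / g
Convert angle to radians: theta = 44.69 deg = 0.78 rad
sin(2*theta) = sin(1.56) = 0.9999
R = 13.95^2 * 0.9999 / 9.81
R = 194.6025 * 0.9999 / 9.81 = 19.836 m

19.836 m


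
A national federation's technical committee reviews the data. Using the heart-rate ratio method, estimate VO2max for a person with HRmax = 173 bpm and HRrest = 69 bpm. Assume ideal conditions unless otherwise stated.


VO2max = 15.3 * HRmax / HRrest
VO2max = 15.3 * 173 / 69
VO2max = 2646.9 / 69 = 38.3609 mL/kg/min

38.3609 mL/kg/min


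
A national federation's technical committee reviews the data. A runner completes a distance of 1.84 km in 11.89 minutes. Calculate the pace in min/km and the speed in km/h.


Pace = time / distance = 11.89 min / 1.84 km = 6.462 min/km
Speed = distance / time_in_hours = 1.84 / 0.1982 hr
Speed = 9.2851 km/h

6.462 min/km, 9.2851 km/h


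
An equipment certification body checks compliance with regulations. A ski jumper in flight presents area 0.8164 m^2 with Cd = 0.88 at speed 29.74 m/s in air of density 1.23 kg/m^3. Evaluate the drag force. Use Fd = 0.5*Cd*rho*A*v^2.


Fd = 0.5 * Cd * rho * A * v^2
Fd = 0.5 * 0.88 * 1.23 * 0.8164 * 29.74^2
v^2 = 884.4676
Fd = 0.5 * 0.88 * 1.23 * 0.8164 * 884.4676 = 390.7893 N

390.7893 N


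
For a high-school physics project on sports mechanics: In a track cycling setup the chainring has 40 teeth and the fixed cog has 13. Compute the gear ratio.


GR = front_teeth / rear_teeth
GR = 40 / 13
GR = 3.0769

3.0769


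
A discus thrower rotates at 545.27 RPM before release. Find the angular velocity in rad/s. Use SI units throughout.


omega = RPM * 2 * pi / 60
omega = 545.27 * 2 * 3.14159 / 60
omega = 3426.0325 / 60 = 57.1005 rad/s

57.1005 rad/s


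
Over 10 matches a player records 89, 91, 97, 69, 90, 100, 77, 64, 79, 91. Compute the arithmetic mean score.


Average = sum / n
Sum = 847
Average = 847 / 10 = 84.7

84.7


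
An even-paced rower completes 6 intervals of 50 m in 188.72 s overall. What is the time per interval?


Split time = total_time / n_laps = 188.72 / 6
Split time = 31.4533 s per lap

31.4533 s


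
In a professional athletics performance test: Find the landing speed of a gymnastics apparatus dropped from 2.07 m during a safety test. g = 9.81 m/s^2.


v = sqrt(2 * g * h)
v = sqrt(2 * 9.81 * 2.07)
v = sqrt(40.6134) = 6.3729 m/s

6.3729 m/s


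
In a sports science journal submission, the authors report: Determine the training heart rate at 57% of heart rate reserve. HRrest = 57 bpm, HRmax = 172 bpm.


Target = HRrest + pct*(HRmax - HRrest)
Heart rate reserve = HRmax - HRrest = 172 - 57 = 115 bpm
Fraction = 57% = 0.57
Target = 57 + 0.57 * 115
Target = 57 + 65.55 = 122.55 bpm

122.55 bpm


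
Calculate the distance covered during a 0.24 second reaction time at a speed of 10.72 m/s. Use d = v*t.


d = v * t
d = 10.72 * 0.24
d = 2.5728 m

2.5728 m


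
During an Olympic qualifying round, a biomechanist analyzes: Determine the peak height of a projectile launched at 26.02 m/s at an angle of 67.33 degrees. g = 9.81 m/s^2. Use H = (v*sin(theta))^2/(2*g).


H = (v*sin(theta))^2 / (2*g)
vy = v*sin(theta) = 26.02 * sin(67.33 deg) = 24.0097 m/s
H = vy^2 / (2*g) = 576.4655 / (2*9.81)
H = 576.4655 / 19.62 = 29.3815 m

29.3815 m


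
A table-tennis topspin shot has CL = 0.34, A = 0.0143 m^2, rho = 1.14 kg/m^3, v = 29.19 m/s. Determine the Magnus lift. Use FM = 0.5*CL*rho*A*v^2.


FM = 0.5 * CL * rho * A * v^2
FM = 0.5 * 0.34 * 1.14 * 0.0143 * 29.19^2
v^2 = 852.0561
FM = 0.5 * 0.34 * 1.14 * 0.0143 * 852.0561 = 2.3613 N

2.3613 N


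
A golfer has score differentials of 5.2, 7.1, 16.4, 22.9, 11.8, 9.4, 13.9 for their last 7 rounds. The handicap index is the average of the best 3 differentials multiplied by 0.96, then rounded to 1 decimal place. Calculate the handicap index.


All differentials: 5.2, 7.1, 16.4, 22.9, 11.8, 9.4, 13.9
Sorted: 5.2, 7.1, 9.4, 11.8, 13.9, 16.4, 22.9
Best 3: 5.2, 7.1, 9.4
Average of best = 21.7 / 3 = 7.2333
Raw index = 7.2333 * 0.96 = 6.944
Handicap index = round(6.944, 1) = 6.9

6.9


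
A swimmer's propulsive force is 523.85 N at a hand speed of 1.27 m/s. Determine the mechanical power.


P = F * v
P = 523.85 * 1.27
P = 665.2895 W

665.2895 W


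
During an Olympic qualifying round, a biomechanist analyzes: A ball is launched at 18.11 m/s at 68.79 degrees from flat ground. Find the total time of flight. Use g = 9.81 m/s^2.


T = 2*v*sin(theta)/g
sin(theta) = sin(68.79 deg) = 0.9323
T = 2*18.11*0.9323 / 9.81
T = 33.7665 / 9.81 = 3.442 s

3.442 s


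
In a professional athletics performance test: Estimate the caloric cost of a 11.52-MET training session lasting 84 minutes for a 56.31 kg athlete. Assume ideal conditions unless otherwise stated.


kcal = MET * mass * time_hr
Convert time: 84 min = 1.4 hr
kcal = 11.52 * 56.31 * 1.4
kcal = 908.1677 kcal

908.1677 kcal


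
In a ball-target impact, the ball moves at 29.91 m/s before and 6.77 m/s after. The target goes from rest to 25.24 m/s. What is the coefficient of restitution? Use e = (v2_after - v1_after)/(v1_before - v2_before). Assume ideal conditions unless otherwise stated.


e = (v2_after - v1_after) / (v1_before - v2_before)
Numerator = 25.24 - 6.77 = 18.47
Denominator = 29.91 - 0 = 29.91
e = 18.47 / 29.91 = 0.6175

0.6175


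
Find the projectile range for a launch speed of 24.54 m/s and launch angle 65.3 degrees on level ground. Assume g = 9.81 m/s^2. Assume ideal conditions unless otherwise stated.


R = v^2 * sin(2*theta) / g
Convert angle to radians: theta = 65.3 deg = 1.1397 rad
sin(2*theta) = sin(2.2794) = 0.7593
R = 24.54^2 * 0.7593 / 9.81
R = 602.2116 * 0.7593 / 9.81 = 46.6098 m

46.6098 m


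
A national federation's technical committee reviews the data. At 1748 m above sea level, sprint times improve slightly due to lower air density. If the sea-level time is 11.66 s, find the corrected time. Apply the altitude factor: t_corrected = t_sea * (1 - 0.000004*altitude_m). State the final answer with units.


Correction factor = 1 - 0.000004 * 1748 = 0.993008
t_corrected = t_sea * factor = 11.66 * 0.993008
t_corrected = 11.5785 s

11.5785 s


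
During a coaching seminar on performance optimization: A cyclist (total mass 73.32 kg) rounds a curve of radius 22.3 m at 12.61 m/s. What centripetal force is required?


Fc = m * v^2 / r
v^2 = 12.61^2 = 159.0121
Fc = 73.32 * 159.0121 / 22.3
Fc = 11658.7672 / 22.3 = 522.8147 N

522.8147 N


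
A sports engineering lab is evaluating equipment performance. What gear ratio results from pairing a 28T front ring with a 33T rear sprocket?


GR = front_teeth / rear_teeth
GR = 28 / 33
GR = 0.8485

0.8485


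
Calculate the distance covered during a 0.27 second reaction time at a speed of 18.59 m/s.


d = v * t
d = 18.59 * 0.27
d = 5.0193 m

5.0193 m


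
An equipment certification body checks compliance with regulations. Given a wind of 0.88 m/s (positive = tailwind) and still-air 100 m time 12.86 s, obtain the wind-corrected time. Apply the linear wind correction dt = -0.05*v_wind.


dt = -0.05 * v_wind = -0.05 * 0.88 = -0.044 s
t_corrected = t_still + dt = 12.86 + (-0.044)
t_corrected = 12.816 s

12.816 s


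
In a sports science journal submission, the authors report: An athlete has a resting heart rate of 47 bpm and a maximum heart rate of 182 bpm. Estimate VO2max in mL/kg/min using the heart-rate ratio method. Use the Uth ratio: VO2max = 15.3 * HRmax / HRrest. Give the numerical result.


VO2max = 15.3 * HRmax / HRrest
VO2max = 15.3 * 182 / 47
VO2max = 2784.6 / 47 = 59.2468 mL/kg/min

59.2468 mL/kg/min


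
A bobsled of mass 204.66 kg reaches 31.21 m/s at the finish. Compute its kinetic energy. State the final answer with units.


KE = 0.5 * m * v^2
KE = 0.5 * 204.66 * 31.21^2
KE = 0.5 * 204.66 * 974.0641 = 99675.9794 J

99675.9794 J


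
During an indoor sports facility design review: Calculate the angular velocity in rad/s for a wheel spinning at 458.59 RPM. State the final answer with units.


omega = RPM * 2 * pi / 60
omega = 458.59 * 2 * 3.14159 / 60
omega = 2881.406 / 60 = 48.0234 rad/s

48.0234 rad/s


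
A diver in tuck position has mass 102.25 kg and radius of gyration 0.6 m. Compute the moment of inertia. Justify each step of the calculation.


I = m * k^2
I = 102.25 * 0.6^2
I = 102.25 * 0.36 = 36.81 kg*m^2

36.81 kg*m^2


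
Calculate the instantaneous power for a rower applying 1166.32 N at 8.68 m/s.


P = F * v
P = 1166.32 * 8.68
P = 10123.6576 W

10123.6576 W


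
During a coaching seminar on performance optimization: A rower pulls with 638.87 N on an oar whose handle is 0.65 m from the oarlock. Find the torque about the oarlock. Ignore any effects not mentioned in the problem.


tau = F * d
tau = 638.87 * 0.65
tau = 415.2655 N*m

415.2655 N*m


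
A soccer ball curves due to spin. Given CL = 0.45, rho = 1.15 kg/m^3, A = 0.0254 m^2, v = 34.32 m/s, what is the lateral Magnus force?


FM = 0.5 * CL * rho * A * v^2
FM = 0.5 * 0.45 * 1.15 * 0.0254 * 34.32^2
v^2 = 1177.8624
FM = 0.5 * 0.45 * 1.15 * 0.0254 * 1177.8624 = 7.7412 N

7.7412 N


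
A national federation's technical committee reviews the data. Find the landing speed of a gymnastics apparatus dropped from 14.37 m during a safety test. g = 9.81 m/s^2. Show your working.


v = sqrt(2 * g * h)
v = sqrt(2 * 9.81 * 14.37)
v = sqrt(281.9394) = 16.7911 m/s

16.7911 m/s


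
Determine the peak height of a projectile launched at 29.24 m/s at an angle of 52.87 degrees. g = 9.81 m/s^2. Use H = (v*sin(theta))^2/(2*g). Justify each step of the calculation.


H = (v*sin(theta))^2 / (2*g)
vy = v*sin(theta) = 29.24 * sin(52.87 deg) = 23.3121 m/s
H = vy^2 / (2*g) = 543.4547 / (2*9.81)
H = 543.4547 / 19.62 = 27.699 m

27.699 m


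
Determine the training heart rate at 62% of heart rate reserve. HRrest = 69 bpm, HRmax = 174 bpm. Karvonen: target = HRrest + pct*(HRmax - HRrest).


Target = HRrest + pct*(HRmax - HRrest)
Heart rate reserve = HRmax - HRrest = 174 - 69 = 105 bpm
Fraction = 62% = 0.62
Target = 69 + 0.62 * 105
Target = 69 + 65.1 = 134.1 bpm

134.1 bpm


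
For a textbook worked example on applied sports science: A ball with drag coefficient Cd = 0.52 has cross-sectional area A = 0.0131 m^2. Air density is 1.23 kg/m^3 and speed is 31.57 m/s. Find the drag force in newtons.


Fd = 0.5 * Cd * rho * A * v^2
Fd = 0.5 * 0.52 * 1.23 * 0.0131 * 31.57^2
v^2 = 996.6649
Fd = 0.5 * 0.52 * 1.23 * 0.0131 * 996.6649 = 4.1754 N

4.1754 N


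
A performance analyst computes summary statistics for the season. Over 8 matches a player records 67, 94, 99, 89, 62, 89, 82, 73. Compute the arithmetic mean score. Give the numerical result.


Average = sum / n
Sum = 655
Average = 655 / 8 = 81.875

81.875


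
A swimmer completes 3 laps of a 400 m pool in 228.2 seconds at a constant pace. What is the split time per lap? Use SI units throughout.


Split time = total_time / n_laps = 228.2 / 3
Split time = 76.0667 s per lap

76.0667 s


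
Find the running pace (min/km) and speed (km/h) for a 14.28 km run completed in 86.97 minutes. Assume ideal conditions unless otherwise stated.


Pace = time / distance = 86.97 min / 14.28 km = 6.0903 min/km
Speed = distance / time_in_hours = 14.28 / 1.4495 hr
Speed = 9.8517 km/h

6.0903 min/km, 9.8517 km/h


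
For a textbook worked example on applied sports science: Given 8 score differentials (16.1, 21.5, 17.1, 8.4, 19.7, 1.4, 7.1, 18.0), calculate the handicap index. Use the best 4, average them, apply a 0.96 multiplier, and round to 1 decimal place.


All differentials: 16.1, 21.5, 17.1, 8.4, 19.7, 1.4, 7.1, 18.0
Sorted: 1.4, 7.1, 8.4, 16.1, 17.1, 18.0, 19.7, 21.5
Best 4: 1.4, 7.1, 8.4, 16.1
Average of best = 33 / 4 = 8.25
Raw index = 8.25 * 0.96 = 7.92
Handicap index = round(7.92, 1) = 7.9

7.9


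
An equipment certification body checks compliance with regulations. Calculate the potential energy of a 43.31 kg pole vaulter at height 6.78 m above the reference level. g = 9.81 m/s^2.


PE = m * g * h
PE = 43.31 * 9.81 * 6.78
PE = 424.8711 * 6.78 = 2880.6261 J

2880.6261 J


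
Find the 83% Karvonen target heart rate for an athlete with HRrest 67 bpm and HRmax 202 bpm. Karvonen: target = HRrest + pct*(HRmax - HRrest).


Target = HRrest + pct*(HRmax - HRrest)
Heart rate reserve = HRmax - HRrest = 202 - 67 = 135 bpm
Fraction = 83% = 0.83
Target = 67 + 0.83 * 135
Target = 67 + 112.05 = 179.05 bpm

179.05 bpm


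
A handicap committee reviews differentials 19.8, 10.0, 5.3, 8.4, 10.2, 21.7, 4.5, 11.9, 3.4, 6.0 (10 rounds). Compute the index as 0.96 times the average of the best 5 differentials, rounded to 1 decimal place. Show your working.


All differentials: 19.8, 10.0, 5.3, 8.4, 10.2, 21.7, 4.5, 11.9, 3.4, 6.0
Sorted: 3.4, 4.5, 5.3, 6.0, 8.4, 10.0, 10.2, 11.9, 19.8, 21.7
Best 5: 3.4, 4.5, 5.3, 6.0, 8.4
Average of best = 27.6 / 5 = 5.52
Raw index = 5.52 * 0.96 = 5.2992
Handicap index = round(5.2992, 1) = 5.3

5.3


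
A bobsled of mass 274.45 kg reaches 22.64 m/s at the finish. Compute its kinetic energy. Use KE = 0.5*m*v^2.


KE = 0.5 * m * v^2
KE = 0.5 * 274.45 * 22.64^2
KE = 0.5 * 274.45 * 512.5696 = 70337.3634 J

70337.3634 J


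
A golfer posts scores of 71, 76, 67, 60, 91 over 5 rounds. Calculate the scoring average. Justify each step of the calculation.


Average = sum / n
Sum = 365
Average = 365 / 5 = 73

73


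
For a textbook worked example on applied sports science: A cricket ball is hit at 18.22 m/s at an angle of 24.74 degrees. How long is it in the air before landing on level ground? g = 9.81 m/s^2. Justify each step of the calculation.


T = 2*v*sin(theta)/g
sin(theta) = sin(24.74 deg) = 0.4185
T = 2*18.22*0.4185 / 9.81
T = 15.2502 / 9.81 = 1.5546 s

1.5546 s


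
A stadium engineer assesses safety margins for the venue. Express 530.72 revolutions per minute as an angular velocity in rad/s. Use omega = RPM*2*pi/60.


omega = RPM * 2 * pi / 60
omega = 530.72 * 2 * 3.14159 / 60
omega = 3334.6121 / 60 = 55.5769 rad/s

55.5769 rad/s


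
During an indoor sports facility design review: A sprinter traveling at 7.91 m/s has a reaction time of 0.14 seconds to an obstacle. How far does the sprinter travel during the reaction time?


d = v * t
d = 7.91 * 0.14
d = 1.1074 m

1.1074 m


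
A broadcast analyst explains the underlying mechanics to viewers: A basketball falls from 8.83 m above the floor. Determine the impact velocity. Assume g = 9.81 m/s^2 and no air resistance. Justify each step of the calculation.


v = sqrt(2 * g * h)
v = sqrt(2 * 9.81 * 8.83)
v = sqrt(173.2446) = 13.1622 m/s

13.1622 m/s


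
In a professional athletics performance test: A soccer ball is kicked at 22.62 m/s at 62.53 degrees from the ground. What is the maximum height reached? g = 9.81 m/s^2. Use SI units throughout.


H = (v*sin(theta))^2 / (2*g)
vy = v*sin(theta) = 22.62 * sin(62.53 deg) = 20.0697 m/s
H = vy^2 / (2*g) = 402.7909 / (2*9.81)
H = 402.7909 / 19.62 = 20.5296 m

20.5296 m


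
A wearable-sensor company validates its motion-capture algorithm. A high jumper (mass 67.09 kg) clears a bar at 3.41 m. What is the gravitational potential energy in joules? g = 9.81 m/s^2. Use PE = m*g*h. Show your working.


PE = m * g * h
PE = 67.09 * 9.81 * 3.41
PE = 658.1529 * 3.41 = 2244.3014 J

2244.3014 J


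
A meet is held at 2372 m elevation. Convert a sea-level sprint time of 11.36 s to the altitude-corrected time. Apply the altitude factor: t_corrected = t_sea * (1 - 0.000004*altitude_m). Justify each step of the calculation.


Correction factor = 1 - 0.000004 * 2372 = 0.990512
t_corrected = t_sea * factor = 11.36 * 0.990512
t_corrected = 11.2522 s

11.2522 s


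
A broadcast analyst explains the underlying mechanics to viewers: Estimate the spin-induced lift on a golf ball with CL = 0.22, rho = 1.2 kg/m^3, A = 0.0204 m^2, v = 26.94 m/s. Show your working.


FM = 0.5 * CL * rho * A * v^2
FM = 0.5 * 0.22 * 1.2 * 0.0204 * 26.94^2
v^2 = 725.7636
FM = 0.5 * 0.22 * 1.2 * 0.0204 * 725.7636 = 1.9543 N

1.9543 N


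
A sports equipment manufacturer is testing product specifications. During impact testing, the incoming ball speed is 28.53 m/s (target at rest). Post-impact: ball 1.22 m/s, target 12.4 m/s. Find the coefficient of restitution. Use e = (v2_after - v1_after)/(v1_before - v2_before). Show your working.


e = (v2_after - v1_after) / (v1_before - v2_before)
Numerator = 12.4 - 1.22 = 11.18
Denominator = 28.53 - 0 = 28.53
e = 11.18 / 28.53 = 0.3919

0.3919


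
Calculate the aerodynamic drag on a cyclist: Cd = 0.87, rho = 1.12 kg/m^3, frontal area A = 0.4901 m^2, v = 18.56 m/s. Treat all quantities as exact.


Fd = 0.5 * Cd * rho * A * v^2
Fd = 0.5 * 0.87 * 1.12 * 0.4901 * 18.56^2
v^2 = 344.4736
Fd = 0.5 * 0.87 * 1.12 * 0.4901 * 344.4736 = 82.2523 N

82.2523 N


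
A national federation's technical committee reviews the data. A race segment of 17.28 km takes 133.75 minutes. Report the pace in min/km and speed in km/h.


Pace = time / distance = 133.75 min / 17.28 km = 7.7402 min/km
Speed = distance / time_in_hours = 17.28 / 2.2292 hr
Speed = 7.7518 km/h

7.7402 min/km, 7.7518 km/h


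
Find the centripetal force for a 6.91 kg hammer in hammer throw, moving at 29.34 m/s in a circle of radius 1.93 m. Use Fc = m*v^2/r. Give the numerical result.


Fc = m * v^2 / r
v^2 = 29.34^2 = 860.8356
Fc = 6.91 * 860.8356 / 1.93
Fc = 5948.374 / 1.93 = 3082.0591 N

3082.0591 N


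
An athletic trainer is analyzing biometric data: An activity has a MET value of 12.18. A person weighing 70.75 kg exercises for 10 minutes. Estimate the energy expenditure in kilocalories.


kcal = MET * mass * time_hr
Convert time: 10 min = 0.1667 hr
kcal = 12.18 * 70.75 * 0.1667
kcal = 143.6225 kcal

143.6225 kcal


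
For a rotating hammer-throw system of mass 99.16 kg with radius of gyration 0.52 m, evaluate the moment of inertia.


I = m * k^2
I = 99.16 * 0.52^2
I = 99.16 * 0.2704 = 26.8129 kg*m^2

26.8129 kg*m^2


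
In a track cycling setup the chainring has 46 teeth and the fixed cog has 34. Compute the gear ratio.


GR = front_teeth / rear_teeth
GR = 46 / 34
GR = 1.3529

1.3529


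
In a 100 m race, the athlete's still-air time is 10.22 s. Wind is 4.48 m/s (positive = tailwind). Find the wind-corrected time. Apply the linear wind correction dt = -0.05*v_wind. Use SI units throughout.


dt = -0.05 * v_wind = -0.05 * 4.48 = -0.224 s
t_corrected = t_still + dt = 10.22 + (-0.224)
t_corrected = 9.996 s

9.996 s


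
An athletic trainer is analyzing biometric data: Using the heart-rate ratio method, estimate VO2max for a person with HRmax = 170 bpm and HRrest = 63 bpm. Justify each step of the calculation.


VO2max = 15.3 * HRmax / HRrest
VO2max = 15.3 * 170 / 63
VO2max = 2601 / 63 = 41.2857 mL/kg/min

41.2857 mL/kg/min


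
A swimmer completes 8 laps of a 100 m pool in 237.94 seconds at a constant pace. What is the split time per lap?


Split time = total_time / n_laps = 237.94 / 8
Split time = 29.7425 s per lap

29.7425 s


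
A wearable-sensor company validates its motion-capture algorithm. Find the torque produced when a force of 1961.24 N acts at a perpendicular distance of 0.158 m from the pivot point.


tau = F * d
tau = 1961.24 * 0.158
tau = 309.8759 N*m

309.8759 N*m


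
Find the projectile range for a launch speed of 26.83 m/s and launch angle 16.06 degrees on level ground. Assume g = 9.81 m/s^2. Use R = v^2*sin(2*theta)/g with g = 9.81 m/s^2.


R = v^2 * sin(2*theta) / g
Convert angle to radians: theta = 16.06 deg = 0.2803 rad
sin(2*theta) = sin(0.5606) = 0.5317
R = 26.83^2 * 0.5317 / 9.81
R = 719.8489 * 0.5317 / 9.81 = 39.0152 m

39.0152 m


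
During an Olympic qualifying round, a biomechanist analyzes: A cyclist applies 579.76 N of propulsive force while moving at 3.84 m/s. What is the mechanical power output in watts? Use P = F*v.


P = F * v
P = 579.76 * 3.84
P = 2226.2784 W

2226.2784 W


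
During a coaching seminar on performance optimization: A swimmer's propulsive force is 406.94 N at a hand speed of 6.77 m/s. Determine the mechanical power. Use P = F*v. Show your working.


P = F * v
P = 406.94 * 6.77
P = 2754.9838 W

2754.9838 W


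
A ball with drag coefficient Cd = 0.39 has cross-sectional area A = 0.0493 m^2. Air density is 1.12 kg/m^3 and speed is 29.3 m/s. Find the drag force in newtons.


Fd = 0.5 * Cd * rho * A * v^2
Fd = 0.5 * 0.39 * 1.12 * 0.0493 * 29.3^2
v^2 = 858.49
Fd = 0.5 * 0.39 * 1.12 * 0.0493 * 858.49 = 9.2435 N

9.2435 N


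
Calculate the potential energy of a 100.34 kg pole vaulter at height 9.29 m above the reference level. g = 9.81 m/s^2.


PE = m * g * h
PE = 100.34 * 9.81 * 9.29
PE = 984.3354 * 9.29 = 9144.4759 J

9144.4759 J


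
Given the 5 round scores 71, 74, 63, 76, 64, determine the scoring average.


Average = sum / n
Sum = 348
Average = 348 / 5 = 69.6

69.6


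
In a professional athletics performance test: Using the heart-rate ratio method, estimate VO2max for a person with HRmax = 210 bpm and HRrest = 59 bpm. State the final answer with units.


VO2max = 15.3 * HRmax / HRrest
VO2max = 15.3 * 210 / 59
VO2max = 3213 / 59 = 54.4576 mL/kg/min

54.4576 mL/kg/min


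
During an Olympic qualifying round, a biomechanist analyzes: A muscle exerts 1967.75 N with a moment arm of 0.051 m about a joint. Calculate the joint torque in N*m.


tau = F * d
tau = 1967.75 * 0.051
tau = 100.3552 N*m

100.3552 N*m


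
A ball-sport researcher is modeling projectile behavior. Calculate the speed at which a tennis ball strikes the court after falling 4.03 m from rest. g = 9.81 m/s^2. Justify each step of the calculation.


v = sqrt(2 * g * h)
v = sqrt(2 * 9.81 * 4.03)
v = sqrt(79.0686) = 8.8921 m/s

8.8921 m/s


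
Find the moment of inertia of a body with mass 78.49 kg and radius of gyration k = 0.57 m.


I = m * k^2
I = 78.49 * 0.57^2
I = 78.49 * 0.3249 = 25.5014 kg*m^2

25.5014 kg*m^2


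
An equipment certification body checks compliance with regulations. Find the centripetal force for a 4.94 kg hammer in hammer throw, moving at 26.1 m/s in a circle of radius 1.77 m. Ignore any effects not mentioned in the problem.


Fc = m * v^2 / r
v^2 = 26.1^2 = 681.21
Fc = 4.94 * 681.21 / 1.77
Fc = 3365.1774 / 1.77 = 1901.2302 N

1901.2302 N


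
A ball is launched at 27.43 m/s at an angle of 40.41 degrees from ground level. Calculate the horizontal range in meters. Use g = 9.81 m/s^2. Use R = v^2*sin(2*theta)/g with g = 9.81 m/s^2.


R = v^2 * sin(2*theta) / g
Convert angle to radians: theta = 40.41 deg = 0.7053 rad
sin(2*theta) = sin(1.4106) = 0.9872
R = 27.43^2 * 0.9872 / 9.81
R = 752.4049 * 0.9872 / 9.81 = 75.7154 m

75.7154 m


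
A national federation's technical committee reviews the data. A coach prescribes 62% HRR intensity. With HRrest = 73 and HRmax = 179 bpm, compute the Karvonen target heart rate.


Target = HRrest + pct*(HRmax - HRrest)
Heart rate reserve = HRmax - HRrest = 179 - 73 = 106 bpm
Fraction = 62% = 0.62
Target = 73 + 0.62 * 106
Target = 73 + 65.72 = 138.72 bpm

138.72 bpm


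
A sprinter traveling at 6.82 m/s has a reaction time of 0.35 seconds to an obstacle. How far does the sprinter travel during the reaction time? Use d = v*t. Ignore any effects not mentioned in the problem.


d = v * t
d = 6.82 * 0.35
d = 2.387 m

2.387 m


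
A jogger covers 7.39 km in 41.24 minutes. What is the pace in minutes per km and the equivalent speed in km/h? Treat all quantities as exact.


Pace = time / distance = 41.24 min / 7.39 km = 5.5805 min/km
Speed = distance / time_in_hours = 7.39 / 0.6873 hr
Speed = 10.7517 km/h

5.5805 min/km, 10.7517 km/h


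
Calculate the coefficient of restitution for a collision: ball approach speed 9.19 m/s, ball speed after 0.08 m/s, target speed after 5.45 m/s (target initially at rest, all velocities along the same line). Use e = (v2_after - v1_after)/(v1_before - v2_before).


e = (v2_after - v1_after) / (v1_before - v2_before)
Numerator = 5.45 - 0.08 = 5.37
Denominator = 9.19 - 0 = 9.19
e = 5.37 / 9.19 = 0.5843

0.5843


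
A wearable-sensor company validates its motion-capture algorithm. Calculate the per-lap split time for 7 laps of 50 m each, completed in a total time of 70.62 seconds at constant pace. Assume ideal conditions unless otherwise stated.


Split time = total_time / n_laps = 70.62 / 7
Split time = 10.0886 s per lap

10.0886 s


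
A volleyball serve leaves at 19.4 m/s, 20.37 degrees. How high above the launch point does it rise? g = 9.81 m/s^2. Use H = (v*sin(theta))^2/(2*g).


H = (v*sin(theta))^2 / (2*g)
vy = v*sin(theta) = 19.4 * sin(20.37 deg) = 6.7528 m/s
H = vy^2 / (2*g) = 45.6 / (2*9.81)
H = 45.6 / 19.62 = 2.3242 m

2.3242 m


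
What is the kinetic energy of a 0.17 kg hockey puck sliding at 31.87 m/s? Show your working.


KE = 0.5 * m * v^2
KE = 0.5 * 0.17 * 31.87^2
KE = 0.5 * 0.17 * 1015.6969 = 86.3342 J

86.3342 J


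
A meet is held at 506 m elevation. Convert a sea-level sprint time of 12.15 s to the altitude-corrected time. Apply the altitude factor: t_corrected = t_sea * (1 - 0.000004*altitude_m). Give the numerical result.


Correction factor = 1 - 0.000004 * 506 = 0.997976
t_corrected = t_sea * factor = 12.15 * 0.997976
t_corrected = 12.1254 s

12.1254 s


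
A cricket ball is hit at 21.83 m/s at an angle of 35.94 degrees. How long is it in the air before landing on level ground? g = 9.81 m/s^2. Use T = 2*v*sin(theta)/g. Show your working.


T = 2*v*sin(theta)/g
sin(theta) = sin(35.94 deg) = 0.5869
T = 2*21.83*0.5869 / 9.81
T = 25.6257 / 9.81 = 2.6122 s

2.6122 s


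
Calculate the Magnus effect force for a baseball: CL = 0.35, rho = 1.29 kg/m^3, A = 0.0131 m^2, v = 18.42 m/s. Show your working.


FM = 0.5 * CL * rho * A * v^2
FM = 0.5 * 0.35 * 1.29 * 0.0131 * 18.42^2
v^2 = 339.2964
FM = 0.5 * 0.35 * 1.29 * 0.0131 * 339.2964 = 1.0034 N

1.0034 N


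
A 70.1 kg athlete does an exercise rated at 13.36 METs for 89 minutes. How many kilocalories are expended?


kcal = MET * mass * time_hr
Convert time: 89 min = 1.4833 hr
kcal = 13.36 * 70.1 * 1.4833
kcal = 1389.1951 kcal

1389.1951 kcal


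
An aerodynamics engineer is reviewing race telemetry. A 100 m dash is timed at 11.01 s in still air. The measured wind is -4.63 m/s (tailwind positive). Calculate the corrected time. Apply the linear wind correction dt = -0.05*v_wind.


dt = -0.05 * v_wind = -0.05 * -4.63 = 0.2315 s
t_corrected = t_still + dt = 11.01 + (0.2315)
t_corrected = 11.2415 s

11.2415 s


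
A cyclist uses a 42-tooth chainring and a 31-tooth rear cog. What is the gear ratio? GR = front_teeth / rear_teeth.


GR = front_teeth / rear_teeth
GR = 42 / 31
GR = 1.3548

1.3548


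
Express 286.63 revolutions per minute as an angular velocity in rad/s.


omega = RPM * 2 * pi / 60
omega = 286.63 * 2 * 3.14159 / 60
omega = 1800.9494 / 60 = 30.0158 rad/s

30.0158 rad/s


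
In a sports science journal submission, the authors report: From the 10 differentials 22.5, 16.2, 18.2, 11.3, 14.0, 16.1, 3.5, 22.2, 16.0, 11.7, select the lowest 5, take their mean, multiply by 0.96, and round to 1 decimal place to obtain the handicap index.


All differentials: 22.5, 16.2, 18.2, 11.3, 14.0, 16.1, 3.5, 22.2, 16.0, 11.7
Sorted: 3.5, 11.3, 11.7, 14.0, 16.0, 16.1, 16.2, 18.2, 22.2, 22.5
Best 5: 3.5, 11.3, 11.7, 14.0, 16.0
Average of best = 56.5 / 5 = 11.3
Raw index = 11.3 * 0.96 = 10.848
Handicap index = round(10.848, 1) = 10.8

10.8


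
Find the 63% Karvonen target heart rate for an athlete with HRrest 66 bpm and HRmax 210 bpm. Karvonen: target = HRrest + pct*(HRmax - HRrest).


Target = HRrest + pct*(HRmax - HRrest)
Heart rate reserve = HRmax - HRrest = 210 - 66 = 144 bpm
Fraction = 63% = 0.63
Target = 66 + 0.63 * 144
Target = 66 + 90.72 = 156.72 bpm

156.72 bpm


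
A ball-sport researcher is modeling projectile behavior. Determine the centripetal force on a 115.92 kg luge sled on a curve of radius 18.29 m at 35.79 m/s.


Fc = m * v^2 / r
v^2 = 35.79^2 = 1280.9241
Fc = 115.92 * 1280.9241 / 18.29
Fc = 148484.7217 / 18.29 = 8118.3555 N

8118.3555 N


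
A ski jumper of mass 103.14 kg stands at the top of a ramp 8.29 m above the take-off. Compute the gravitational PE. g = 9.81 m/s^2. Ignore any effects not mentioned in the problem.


PE = m * g * h
PE = 103.14 * 9.81 * 8.29
PE = 1011.8034 * 8.29 = 8387.8502 J

8387.8502 J


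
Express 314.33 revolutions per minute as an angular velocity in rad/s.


omega = RPM * 2 * pi / 60
omega = 314.33 * 2 * 3.14159 / 60
omega = 1974.9936 / 60 = 32.9166 rad/s

32.9166 rad/s


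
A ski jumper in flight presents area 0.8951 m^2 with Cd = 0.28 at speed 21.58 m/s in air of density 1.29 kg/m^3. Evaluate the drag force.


Fd = 0.5 * Cd * rho * A * v^2
Fd = 0.5 * 0.28 * 1.29 * 0.8951 * 21.58^2
v^2 = 465.6964
Fd = 0.5 * 0.28 * 1.29 * 0.8951 * 465.6964 = 75.2822 N

75.2822 N


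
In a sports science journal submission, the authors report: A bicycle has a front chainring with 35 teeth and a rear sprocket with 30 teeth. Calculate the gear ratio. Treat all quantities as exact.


GR = front_teeth / rear_teeth
GR = 35 / 30
GR = 1.1667

1.1667


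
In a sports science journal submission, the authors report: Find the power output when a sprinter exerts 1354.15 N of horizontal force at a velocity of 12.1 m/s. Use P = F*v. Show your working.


P = F * v
P = 1354.15 * 12.1
P = 16385.215 W

16385.215 W


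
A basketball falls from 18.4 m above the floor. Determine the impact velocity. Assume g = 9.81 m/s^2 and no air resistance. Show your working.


v = sqrt(2 * g * h)
v = sqrt(2 * 9.81 * 18.4)
v = sqrt(361.008) = 19.0002 m/s

19.0002 m/s


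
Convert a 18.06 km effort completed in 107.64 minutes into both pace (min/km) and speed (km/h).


Pace = time / distance = 107.64 min / 18.06 km = 5.9601 min/km
Speed = distance / time_in_hours = 18.06 / 1.794 hr
Speed = 10.0669 km/h

5.9601 min/km, 10.0669 km/h


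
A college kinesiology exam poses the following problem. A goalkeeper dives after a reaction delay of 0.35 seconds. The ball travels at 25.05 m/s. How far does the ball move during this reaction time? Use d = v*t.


d = v * t
d = 25.05 * 0.35
d = 8.7675 m

8.7675 m


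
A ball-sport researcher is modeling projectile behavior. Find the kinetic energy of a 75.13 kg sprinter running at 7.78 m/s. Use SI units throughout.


KE = 0.5 * m * v^2
KE = 0.5 * 75.13 * 7.78^2
KE = 0.5 * 75.13 * 60.5284 = 2273.7493 J

2273.7493 J


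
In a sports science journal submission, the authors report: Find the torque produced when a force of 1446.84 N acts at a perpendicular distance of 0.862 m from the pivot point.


tau = F * d
tau = 1446.84 * 0.862
tau = 1247.1761 N*m

1247.1761 N*m


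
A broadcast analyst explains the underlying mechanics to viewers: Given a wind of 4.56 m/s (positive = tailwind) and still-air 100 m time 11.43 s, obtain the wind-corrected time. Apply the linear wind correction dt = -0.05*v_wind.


dt = -0.05 * v_wind = -0.05 * 4.56 = -0.228 s
t_corrected = t_still + dt = 11.43 + (-0.228)
t_corrected = 11.202 s

11.202 s


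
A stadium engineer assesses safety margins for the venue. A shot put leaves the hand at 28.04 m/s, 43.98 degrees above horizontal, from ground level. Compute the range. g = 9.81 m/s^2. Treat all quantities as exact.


R = v^2 * sin(2*theta) / g
Convert angle to radians: theta = 43.98 deg = 0.7676 rad
sin(2*theta) = sin(1.5352) = 0.9994
R = 28.04^2 * 0.9994 / 9.81
R = 786.2416 * 0.9994 / 9.81 = 80.0962 m

80.0962 m


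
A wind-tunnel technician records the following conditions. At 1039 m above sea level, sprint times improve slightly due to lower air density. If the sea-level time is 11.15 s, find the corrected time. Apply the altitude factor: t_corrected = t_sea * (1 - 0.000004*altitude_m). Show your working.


Correction factor = 1 - 0.000004 * 1039 = 0.995844
t_corrected = t_sea * factor = 11.15 * 0.995844
t_corrected = 11.1037 s

11.1037 s


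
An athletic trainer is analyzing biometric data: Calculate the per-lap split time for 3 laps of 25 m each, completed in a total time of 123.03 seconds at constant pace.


Split time = total_time / n_laps = 123.03 / 3
Split time = 41.01 s per lap

41.01 s


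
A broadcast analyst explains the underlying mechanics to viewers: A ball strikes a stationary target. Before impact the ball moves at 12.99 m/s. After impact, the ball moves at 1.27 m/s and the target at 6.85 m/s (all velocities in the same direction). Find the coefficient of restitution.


e = (v2_after - v1_after) / (v1_before - v2_before)
Numerator = 6.85 - 1.27 = 5.58
Denominator = 12.99 - 0 = 12.99
e = 5.58 / 12.99 = 0.4296

0.4296


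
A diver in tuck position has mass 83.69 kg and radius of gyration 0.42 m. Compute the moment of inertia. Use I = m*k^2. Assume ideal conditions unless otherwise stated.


I = m * k^2
I = 83.69 * 0.42^2
I = 83.69 * 0.1764 = 14.7629 kg*m^2

14.7629 kg*m^2


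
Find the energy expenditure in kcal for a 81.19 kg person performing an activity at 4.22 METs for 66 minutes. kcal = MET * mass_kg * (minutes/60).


kcal = MET * mass * time_hr
Convert time: 66 min = 1.1 hr
kcal = 4.22 * 81.19 * 1.1
kcal = 376.884 kcal

376.884 kcal


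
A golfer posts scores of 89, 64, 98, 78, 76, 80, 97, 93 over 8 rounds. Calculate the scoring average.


Average = sum / n
Sum = 675
Average = 675 / 8 = 84.375

84.375


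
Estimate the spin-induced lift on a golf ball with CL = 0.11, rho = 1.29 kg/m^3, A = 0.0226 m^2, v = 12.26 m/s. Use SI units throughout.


FM = 0.5 * CL * rho * A * v^2
FM = 0.5 * 0.11 * 1.29 * 0.0226 * 12.26^2
v^2 = 150.3076
FM = 0.5 * 0.11 * 1.29 * 0.0226 * 150.3076 = 0.241 N

0.241 N


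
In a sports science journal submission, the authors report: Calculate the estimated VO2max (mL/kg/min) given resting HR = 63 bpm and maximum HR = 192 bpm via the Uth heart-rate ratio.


VO2max = 15.3 * HRmax / HRrest
VO2max = 15.3 * 192 / 63
VO2max = 2937.6 / 63 = 46.6286 mL/kg/min

46.6286 mL/kg/min


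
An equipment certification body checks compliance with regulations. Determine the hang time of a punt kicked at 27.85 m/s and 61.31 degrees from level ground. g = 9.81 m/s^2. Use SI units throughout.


T = 2*v*sin(theta)/g
sin(theta) = sin(61.31 deg) = 0.8772
T = 2*27.85*0.8772 / 9.81
T = 48.8617 / 9.81 = 4.9808 s

4.9808 s


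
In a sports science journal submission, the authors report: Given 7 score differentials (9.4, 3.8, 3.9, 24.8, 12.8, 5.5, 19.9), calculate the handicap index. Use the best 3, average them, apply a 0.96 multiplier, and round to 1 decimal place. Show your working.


All differentials: 9.4, 3.8, 3.9, 24.8, 12.8, 5.5, 19.9
Sorted: 3.8, 3.9, 5.5, 9.4, 12.8, 19.9, 24.8
Best 3: 3.8, 3.9, 5.5
Average of best = 13.2 / 3 = 4.4
Raw index = 4.4 * 0.96 = 4.224
Handicap index = round(4.224, 1) = 4.2

4.2


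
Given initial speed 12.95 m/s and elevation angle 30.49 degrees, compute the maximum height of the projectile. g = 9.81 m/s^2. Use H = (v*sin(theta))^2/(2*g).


H = (v*sin(theta))^2 / (2*g)
vy = v*sin(theta) = 12.95 * sin(30.49 deg) = 6.5707 m/s
H = vy^2 / (2*g) = 43.1738 / (2*9.81)
H = 43.1738 / 19.62 = 2.2005 m

2.2005 m


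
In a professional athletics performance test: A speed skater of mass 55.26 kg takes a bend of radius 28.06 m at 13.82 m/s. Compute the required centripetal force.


Fc = m * v^2 / r
v^2 = 13.82^2 = 190.9924
Fc = 55.26 * 190.9924 / 28.06
Fc = 10554.24 / 28.06 = 376.1311 N

376.1311 N


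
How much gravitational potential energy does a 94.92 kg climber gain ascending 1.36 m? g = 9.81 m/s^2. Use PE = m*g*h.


PE = m * g * h
PE = 94.92 * 9.81 * 1.36
PE = 931.1652 * 1.36 = 1266.3847 J

1266.3847 J


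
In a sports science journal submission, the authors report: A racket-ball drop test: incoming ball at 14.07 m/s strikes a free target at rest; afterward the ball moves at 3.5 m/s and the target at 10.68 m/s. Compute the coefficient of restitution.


e = (v2_after - v1_after) / (v1_before - v2_before)
Numerator = 10.68 - 3.5 = 7.18
Denominator = 14.07 - 0 = 14.07
e = 7.18 / 14.07 = 0.5103

0.5103


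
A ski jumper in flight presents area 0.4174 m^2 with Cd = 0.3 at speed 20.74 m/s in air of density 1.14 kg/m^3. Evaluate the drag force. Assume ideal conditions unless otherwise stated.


Fd = 0.5 * Cd * rho * A * v^2
Fd = 0.5 * 0.3 * 1.14 * 0.4174 * 20.74^2
v^2 = 430.1476
Fd = 0.5 * 0.3 * 1.14 * 0.4174 * 430.1476 = 30.702 N

30.702 N


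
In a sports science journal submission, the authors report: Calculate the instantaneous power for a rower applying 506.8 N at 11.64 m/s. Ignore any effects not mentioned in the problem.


P = F * v
P = 506.8 * 11.64
P = 5899.152 W

5899.152 W
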